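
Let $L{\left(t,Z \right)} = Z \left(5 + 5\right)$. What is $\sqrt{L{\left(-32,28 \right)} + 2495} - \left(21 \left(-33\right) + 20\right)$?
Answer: $673 + 5 \sqrt{111} \approx 725.68$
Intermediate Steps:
$L{\left(t,Z \right)} = 10 Z$ ($L{\left(t,Z \right)} = Z 10 = 10 Z$)
$\sqrt{L{\left(-32,28 \right)} + 2495} - \left(21 \left(-33\right) + 20\right) = \sqrt{10 \cdot 28 + 2495} - \left(21 \left(-33\right) + 20\right) = \sqrt{280 + 2495} - \left(-693 + 20\right) = \sqrt{2775} - -673 = 5 \sqrt{111} + 673 = 673 + 5 \sqrt{111}$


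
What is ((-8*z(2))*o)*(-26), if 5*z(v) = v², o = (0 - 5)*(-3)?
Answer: 2496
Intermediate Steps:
o = 15 (o = -5*(-3) = 15)
z(v) = v²/5
((-8*z(2))*o)*(-26) = (-8*2²/5*15)*(-26) = (-8*4/5*15)*(-26) = (-8*⅘*15)*(-26) = -32/5*15*(-26) = -96*(-26) = 2496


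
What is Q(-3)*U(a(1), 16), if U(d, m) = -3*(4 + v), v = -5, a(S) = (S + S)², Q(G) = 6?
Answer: 18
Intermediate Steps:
a(S) = 4*S² (a(S) = (2*S)² = 4*S²)
U(d, m) = 3 (U(d, m) = -3*(4 - 5) = -3*(-1) = 3)
Q(-3)*U(a(1), 16) = 6*3 = 18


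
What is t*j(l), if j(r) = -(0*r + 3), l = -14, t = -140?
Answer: 420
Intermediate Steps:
j(r) = -3 (j(r) = -(0 + 3) = -1*3 = -3)
t*j(l) = -140*(-3) = 420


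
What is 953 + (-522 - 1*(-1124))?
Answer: 1555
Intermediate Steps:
953 + (-522 - 1*(-1124)) = 953 + (-522 + 1124) = 953 + 602 = 1555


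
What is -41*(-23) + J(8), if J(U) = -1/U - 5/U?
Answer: 3769/4 ≈ 942.25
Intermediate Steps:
J(U) = -6/U
-41*(-23) + J(8) = -41*(-23) - 6/8 = 943 - 6*1/8 = 943 - 3/4 = 3769/4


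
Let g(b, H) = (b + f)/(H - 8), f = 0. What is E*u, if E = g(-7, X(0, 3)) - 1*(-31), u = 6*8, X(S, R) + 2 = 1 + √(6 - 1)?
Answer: 29028/19 + 84*√5/19 ≈ 1537.7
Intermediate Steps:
X(S, R) = -1 + √5 (X(S, R) = -2 + (1 + √(6 - 1)) = -2 + (1 + √5) = -1 + √5)
g(b, H) = b/(-8 + H) (g(b, H) = (b + 0)/(H - 8) = b/(-8 + H))
u = 48
E = 31 - 7/(-9 + √5) (E = -7/(-8 + (-1 + √5)) - 1*(-31) = -7/(-9 + √5) + 31 = 31 - 7/(-9 + √5) ≈ 32.035)
E*u = (2419/76 + 7*√5/76)*48 = 29028/19 + 84*√5/19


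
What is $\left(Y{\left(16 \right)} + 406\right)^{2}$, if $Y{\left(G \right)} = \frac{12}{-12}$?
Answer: $164025$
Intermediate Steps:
$Y{\left(G \right)} = -1$ ($Y{\left(G \right)} = 12 \left(- \frac{1}{12}\right) = -1$)
$\left(Y{\left(16 \right)} + 406\right)^{2} = \left(-1 + 406\right)^{2} = 405^{2} = 164025$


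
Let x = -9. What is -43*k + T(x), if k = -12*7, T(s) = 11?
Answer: 3623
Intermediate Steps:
k = -84
-43*k + T(x) = -43*(-84) + 11 = 3612 + 11 = 3623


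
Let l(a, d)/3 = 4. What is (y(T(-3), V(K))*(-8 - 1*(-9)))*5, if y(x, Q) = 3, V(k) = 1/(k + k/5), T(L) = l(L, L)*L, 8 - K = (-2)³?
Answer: 15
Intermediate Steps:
K = 16 (K = 8 - 1*(-2)³ = 8 - 1*(-8) = 8 + 8 = 16)
l(a, d) = 12 (l(a, d) = 3*4 = 12)
T(L) = 12*L
V(k) = 5/(6*k) (V(k) = 1/(k + k*(⅕)) = 1/(k + k/5) = 1/(6*k/5) = 5/(6*k))
(y(T(-3), V(K))*(-8 - 1*(-9)))*5 = (3*(-8 - 1*(-9)))*5 = (3*(-8 + 9))*5 = (3*1)*5 = 3*5 = 15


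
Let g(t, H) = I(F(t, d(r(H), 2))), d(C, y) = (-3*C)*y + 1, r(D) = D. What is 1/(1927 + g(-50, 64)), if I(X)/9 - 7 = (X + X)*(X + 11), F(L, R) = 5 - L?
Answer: 1/67330 ≈ 1.4852e-5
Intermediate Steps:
d(C, y) = 1 - 3*C*y (d(C, y) = -3*C*y + 1 = 1 - 3*C*y)
I(X) = 63 + 18*X*(11 + X) (I(X) = 63 + 9*((X + X)*(X + 11)) = 63 + 9*((2*X)*(11 + X)) = 63 + 9*(2*X*(11 + X)) = 63 + 18*X*(11 + X))
g(t, H) = 1053 - 198*t + 18*(5 - t)**2 (g(t, H) = 63 + 18*(5 - t)**2 + 198*(5 - t) = 63 + 18*(5 - t)**2 + (990 - 198*t) = 1053 - 198*t + 18*(5 - t)**2)
1/(1927 + g(-50, 64)) = 1/(1927 + (1503 - 378*(-50) + 18*(-50)**2)) = 1/(1927 + (1503 + 18900 + 18*2500)) = 1/(1927 + (1503 + 18900 + 45000)) = 1/(1927 + 65403) = 1/67330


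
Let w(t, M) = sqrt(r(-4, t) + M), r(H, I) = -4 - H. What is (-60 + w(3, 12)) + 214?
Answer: 154 + 2*sqrt(3) ≈ 157.46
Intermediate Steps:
w(t, M) = sqrt(M) (w(t, M) = sqrt((-4 - 1*(-4)) + M) = sqrt((-4 + 4) + M) = sqrt(0 + M) = sqrt(M))
(-60 + w(3, 12)) + 214 = (-60 + sqrt(12)) + 214 = (-60 + 2*sqrt(3)) + 214 = 154 + 2*sqrt(3)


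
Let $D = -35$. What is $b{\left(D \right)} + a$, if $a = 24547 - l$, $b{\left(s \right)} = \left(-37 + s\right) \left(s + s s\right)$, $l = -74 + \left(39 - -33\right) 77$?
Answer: $-66603$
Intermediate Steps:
$l = 5470$ ($l = -74 + \left(39 + 33\right) 77 = -74 + 72 \cdot 77 = -74 + 5544 = 5470$)
$b{\left(s \right)} = \left(-37 + s\right) \left(s + s^{2}\right)$
$a = 19077$ ($a = 24547 - 5470 = 19077$)
$b{\left(D \right)} + a = - 35 \left(-37 + \left(-35\right)^{2} - -1260\right) + 19077 = - 35 \left(-37 + 1225 + 1260\right) + 19077 = \left(-35\right) 2448 + 19077 = -85680 + 19077 = -66603$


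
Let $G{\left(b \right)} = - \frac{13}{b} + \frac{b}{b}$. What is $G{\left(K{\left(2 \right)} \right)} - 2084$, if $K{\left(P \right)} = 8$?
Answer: $- \frac{16677}{8} \approx -2084.6$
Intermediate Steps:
$G{\left(b \right)} = 1 - \frac{13}{b}$ ($G{\left(b \right)} = - \frac{13}{b} + 1 = 1 - \frac{13}{b}$)
$G{\left(K{\left(2 \right)} \right)} - 2084 = \frac{-13 + 8}{8} - 2084 = \frac{1}{8} \left(-5\right) - 2084 = - \frac{5}{8} - 2084 = - \frac{16677}{8}$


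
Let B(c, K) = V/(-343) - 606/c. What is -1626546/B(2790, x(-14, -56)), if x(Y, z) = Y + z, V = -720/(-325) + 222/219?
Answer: 246195230602230/34301153 ≈ 7.1775e+6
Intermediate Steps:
V = 15322/4745 (V = -720*(-1/325) + 222*(1/219) = 144/65 + 74/73 = 15322/4745 ≈ 3.2291)
B(c, K) = -15322/1627535 - 606/c (B(c, K) = (15322/4745)/(-343) - 606/c = (15322/4745)*(-1/343) - 606/c = -15322/1627535 - 606/c)
-1626546/B(2790, x(-14, -56)) = -1626546/(-15322/1627535 - 606/2790) = -1626546/(-15322/1627535 - 606*1/2790) = -1626546/(-15322/1627535 - 101/465) = -1626546/(-34301153/151360755) = -1626546*(-151360755/34301153) = 246195230602230/34301153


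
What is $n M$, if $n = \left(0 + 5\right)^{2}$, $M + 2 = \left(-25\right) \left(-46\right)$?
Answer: $28700$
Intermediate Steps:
$M = 1148$ ($M = -2 - -1150 = -2 + 1150 = 1148$)
$n = 25$ ($n = 5^{2} = 25$)
$n M = 25 \cdot 1148 = 28700$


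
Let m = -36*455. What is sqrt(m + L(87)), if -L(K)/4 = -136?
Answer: 2*I*sqrt(3959) ≈ 125.84*I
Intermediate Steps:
L(K) = 544 (L(K) = -4*(-136) = 544)
m = -16380
sqrt(m + L(87)) = sqrt(-16380 + 544) = sqrt(-15836) = 2*I*sqrt(3959)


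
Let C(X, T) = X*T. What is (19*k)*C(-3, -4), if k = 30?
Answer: 6840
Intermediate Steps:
C(X, T) = T*X
(19*k)*C(-3, -4) = (19*30)*(-4*(-3)) = 570*12 = 6840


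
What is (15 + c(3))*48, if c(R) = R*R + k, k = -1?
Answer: 1104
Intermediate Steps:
c(R) = -1 + R**2 (c(R) = R*R - 1 = R**2 - 1 = -1 + R**2)
(15 + c(3))*48 = (15 + (-1 + 3**2))*48 = (15 + (-1 + 9))*48 = (15 + 8)*48 = 23*48 = 1104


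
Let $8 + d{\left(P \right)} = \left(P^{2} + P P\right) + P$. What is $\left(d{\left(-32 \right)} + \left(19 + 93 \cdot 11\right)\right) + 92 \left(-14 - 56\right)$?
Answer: $-3390$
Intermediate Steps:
$d{\left(P \right)} = -8 + P + 2 P^{2}$ ($d{\left(P \right)} = -8 + \left(\left(P^{2} + P P\right) + P\right) = -8 + \left(\left(P^{2} + P^{2}\right) + P\right) = -8 + \left(2 P^{2} + P\right) = -8 + \left(P + 2 P^{2}\right) = -8 + P + 2 P^{2}$)
$\left(d{\left(-32 \right)} + \left(19 + 93 \cdot 11\right)\right) + 92 \left(-14 - 56\right) = \left(\left(-8 - 32 + 2 \left(-32\right)^{2}\right) + \left(19 + 93 \cdot 11\right)\right) + 92 \left(-14 - 56\right) = \left(\left(-8 - 32 + 2 \cdot 1024\right) + \left(19 + 1023\right)\right) + 92 \left(-70\right) = \left(\left(-8 - 32 + 2048\right) + 1042\right) - 6440 = \left(2008 + 1042\right) - 6440 = 3050 - 6440 = -3390$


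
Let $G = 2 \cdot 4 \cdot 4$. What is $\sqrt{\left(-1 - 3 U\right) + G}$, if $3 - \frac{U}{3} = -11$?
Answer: $i \sqrt{95} \approx 9.7468 i$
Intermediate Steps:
$U = 42$ ($U = 9 - -33 = 9 + 33 = 42$)
$G = 32$ ($G = 8 \cdot 4 = 32$)
$\sqrt{\left(-1 - 3 U\right) + G} = \sqrt{\left(-1 - 126\right) + 32} = \sqrt{-127 + 32} = \sqrt{-95} = i \sqrt{95}$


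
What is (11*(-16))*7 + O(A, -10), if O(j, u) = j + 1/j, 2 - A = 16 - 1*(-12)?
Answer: -32709/26 ≈ -1258.0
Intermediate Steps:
A = -26 (A = 2 - (16 - 1*(-12)) = 2 - (16 + 12) = 2 - 1*28 = 2 - 28 = -26)
(11*(-16))*7 + O(A, -10) = (11*(-16))*7 + (-26 + 1/(-26)) = -176*7 + (-26 - 1/26) = -1232 - 677/26 = -32709/26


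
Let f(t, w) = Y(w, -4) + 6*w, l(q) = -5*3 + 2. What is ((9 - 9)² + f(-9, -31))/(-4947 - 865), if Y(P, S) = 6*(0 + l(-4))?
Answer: 66/1453 ≈ 0.045423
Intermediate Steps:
l(q) = -13 (l(q) = -15 + 2 = -13)
Y(P, S) = -78 (Y(P, S) = 6*(0 - 13) = 6*(-13) = -78)
f(t, w) = -78 + 6*w
((9 - 9)² + f(-9, -31))/(-4947 - 865) = ((9 - 9)² + (-78 + 6*(-31)))/(-4947 - 865) = (0² + (-78 - 186))/(-5812) = (0 - 264)*(-1/5812) = -264*(-1/5812) = 66/1453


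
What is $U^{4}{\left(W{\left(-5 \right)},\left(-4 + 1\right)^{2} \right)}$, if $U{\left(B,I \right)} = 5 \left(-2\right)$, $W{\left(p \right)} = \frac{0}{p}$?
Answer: $10000$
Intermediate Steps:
$W{\left(p \right)} = 0$
$U{\left(B,I \right)} = -10$
$U^{4}{\left(W{\left(-5 \right)},\left(-4 + 1\right)^{2} \right)} = \left(-10\right)^{4} = 10000$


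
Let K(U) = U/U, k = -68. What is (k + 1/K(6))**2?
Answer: 4489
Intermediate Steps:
K(U) = 1
(k + 1/K(6))**2 = (-68 + 1/1)**2 = (-68 + 1)**2 = (-67)**2 = 4489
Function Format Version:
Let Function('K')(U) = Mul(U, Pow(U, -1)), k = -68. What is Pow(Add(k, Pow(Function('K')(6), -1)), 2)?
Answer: 4489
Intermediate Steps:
Function('K')(U) = 1
Pow(Add(k, Pow(Function('K')(6), -1)), 2) = Pow(Add(-68, Pow(1, -1)), 2) = Pow(Add(-68, 1), 2) = Pow(-67, 2) = 4489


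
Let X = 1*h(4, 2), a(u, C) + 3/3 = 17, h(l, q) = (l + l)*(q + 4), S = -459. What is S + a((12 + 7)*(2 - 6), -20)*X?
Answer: 309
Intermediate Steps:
h(l, q) = 2*l*(4 + q) (h(l, q) = (2*l)*(4 + q) = 2*l*(4 + q))
a(u, C) = 16 (a(u, C) = -1 + 17 = 16)
X = 48 (X = 1*(2*4*(4 + 2)) = 1*(2*4*6) = 1*48 = 48)
S + a((12 + 7)*(2 - 6), -20)*X = -459 + 16*48 = -459 + 768 = 309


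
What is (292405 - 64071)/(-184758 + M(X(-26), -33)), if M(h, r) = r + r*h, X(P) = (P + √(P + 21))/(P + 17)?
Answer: -63323754053/51274434481 - 1255837*I*√5/51274434481 ≈ -1.235 - 5.4767e-5*I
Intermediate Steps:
X(P) = (P + √(21 + P))/(17 + P)
M(h, r) = r + h*r
(292405 - 64071)/(-184758 + M(X(-26), -33)) = (292405 - 64071)/(-184758 - 33*(1 + (-26 + √(21 - 26))/(17 - 26))) = 228334/(-184758 - 33*(1 + (-26 + √(-5))/(-9))) = 228334/(-184758 - 33*(1 - (-26 + I*√5)/9)) = 228334/(-184758 - 33*(1 + (26/9 - I*√5/9))) = 228334/(-184758 - 33*(35/9 - I*√5/9)) = 228334/(-184758 + (-385/3 + 11*I*√5/3)) = 228334/(-554659/3 + 11*I*√5/3)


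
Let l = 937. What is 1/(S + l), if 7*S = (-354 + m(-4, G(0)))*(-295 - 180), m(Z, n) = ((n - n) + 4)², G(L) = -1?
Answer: 7/167109 ≈ 4.1889e-5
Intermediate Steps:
m(Z, n) = 16 (m(Z, n) = (0 + 4)² = 4² = 16)
S = 160550/7 (S = ((-354 + 16)*(-295 - 180))/7 = (-338*(-475))/7 = (⅐)*160550 = 160550/7 ≈ 22936.)
1/(S + l) = 1/(160550/7 + 937) = 1/(167109/7) = 7/167109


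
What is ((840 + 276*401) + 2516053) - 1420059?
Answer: 1207510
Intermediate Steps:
((840 + 276*401) + 2516053) - 1420059 = ((840 + 110676) + 2516053) - 1420059 = (111516 + 2516053) - 1420059 = 2627569 - 1420059 = 1207510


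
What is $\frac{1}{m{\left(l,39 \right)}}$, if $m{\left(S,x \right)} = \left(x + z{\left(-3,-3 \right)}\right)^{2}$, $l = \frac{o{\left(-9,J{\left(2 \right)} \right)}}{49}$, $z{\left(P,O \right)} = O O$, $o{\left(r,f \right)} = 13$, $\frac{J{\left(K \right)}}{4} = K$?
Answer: $\frac{1}{2304} \approx 0.00043403$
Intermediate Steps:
$J{\left(K \right)} = 4 K$
$z{\left(P,O \right)} = O^{2}$
$l = \frac{13}{49} \approx 0.26531$
$m{\left(S,x \right)} = \left(9 + x\right)^{2}$ ($m{\left(S,x \right)} = \left(x + \left(-3\right)^{2}\right)^{2} = \left(x + 9\right)^{2} = \left(9 + x\right)^{2}$)
$\frac{1}{m{\left(l,39 \right)}} = \frac{1}{\left(9 + 39\right)^{2}} = \frac{1}{48^{2}} = \frac{1}{2304}$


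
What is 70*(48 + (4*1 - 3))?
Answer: 3430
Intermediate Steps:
70*(48 + (4*1 - 3)) = 70*(48 + (4 - 3)) = 70*(48 + 1) = 70*49 = 3430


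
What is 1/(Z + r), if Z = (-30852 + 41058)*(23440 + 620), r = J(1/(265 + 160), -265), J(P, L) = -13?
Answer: 1/245556347 ≈ 4.0724e-9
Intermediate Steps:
r = -13
Z = 245556360 (Z = 10206*24060 = 245556360)
1/(Z + r) = 1/(245556360 - 13) = 1/245556347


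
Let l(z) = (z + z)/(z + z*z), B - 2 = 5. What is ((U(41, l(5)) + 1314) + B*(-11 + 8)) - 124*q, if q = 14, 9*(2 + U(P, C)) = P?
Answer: -3964/9 ≈ -440.44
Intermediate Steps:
B = 7 (B = 2 + 5 = 7)
l(z) = 2*z/(z + z**2) (l(z) = (2*z)/(z + z**2) = 2*z/(z + z**2))
U(P, C) = -2 + P/9
((U(41, l(5)) + 1314) + B*(-11 + 8)) - 124*q = (((-2 + (1/9)*41) + 1314) + 7*(-11 + 8)) - 124*14 = (((-2 + 41/9) + 1314) + 7*(-3)) - 1*1736 = ((23/9 + 1314) - 21) - 1736 = (11849/9 - 21) - 1736 = 11660/9 - 1736 = -3964/9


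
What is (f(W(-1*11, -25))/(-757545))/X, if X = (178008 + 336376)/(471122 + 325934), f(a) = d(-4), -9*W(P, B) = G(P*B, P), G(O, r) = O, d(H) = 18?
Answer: -22992/624469595 ≈ -3.6818e-5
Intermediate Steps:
W(P, B) = -B*P/9 (W(P, B) = -P*B/9 = -B*P/9)
f(a) = 18
X = 2473/3832 (X = 514384/797056 = 514384*(1/797056) = 2473/3832 ≈ 0.64536)
(f(W(-1*11, -25))/(-757545))/X = (18/(-757545))/(2473/3832) = (18*(-1/757545))*(3832/2473) = -6/252515*3832/2473 = -22992/624469595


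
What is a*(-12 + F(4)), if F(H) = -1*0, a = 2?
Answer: -24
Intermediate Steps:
F(H) = 0
a*(-12 + F(4)) = 2*(-12 + 0) = 2*(-12) = -24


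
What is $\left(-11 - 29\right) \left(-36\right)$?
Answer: $1440$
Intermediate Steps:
$\left(-11 - 29\right) \left(-36\right) = \left(-40\right) \left(-36\right) = 1440$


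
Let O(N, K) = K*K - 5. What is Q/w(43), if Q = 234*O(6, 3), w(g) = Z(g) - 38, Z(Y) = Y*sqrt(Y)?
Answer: 11856/26021 + 13416*sqrt(43)/26021 ≈ 3.8365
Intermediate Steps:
Z(Y) = Y**(3/2)
O(N, K) = -5 + K**2 (O(N, K) = K**2 - 5 = -5 + K**2)
w(g) = -38 + g**(3/2) (w(g) = g**(3/2) - 38 = -38 + g**(3/2))
Q = 936 (Q = 234*(-5 + 3**2) = 234*(-5 + 9) = 234*4 = 936)
Q/w(43) = 936/(-38 + 43**(3/2)) = 936/(-38 + 43*sqrt(43))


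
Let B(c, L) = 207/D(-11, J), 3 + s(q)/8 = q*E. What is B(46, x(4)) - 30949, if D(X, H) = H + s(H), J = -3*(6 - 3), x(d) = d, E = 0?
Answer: -340508/11 ≈ -30955.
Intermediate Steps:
s(q) = -24 (s(q) = -24 + 8*(q*0) = -24 + 8*0 = -24 + 0 = -24)
J = -9 (J = -3*3 = -9)
D(X, H) = -24 + H (D(X, H) = H - 24 = -24 + H)
B(c, L) = -69/11 (B(c, L) = 207/(-24 - 9) = 207/(-33) = 207*(-1/33) = -69/11)
B(46, x(4)) - 30949 = -69/11 - 30949 = -340508/11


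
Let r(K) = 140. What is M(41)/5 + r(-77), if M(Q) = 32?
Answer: 732/5 ≈ 146.40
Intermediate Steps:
M(41)/5 + r(-77) = 32/5 + 140 = 732/5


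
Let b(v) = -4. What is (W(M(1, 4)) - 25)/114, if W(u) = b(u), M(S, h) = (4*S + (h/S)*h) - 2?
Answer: -29/114 ≈ -0.25439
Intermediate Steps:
M(S, h) = -2 + 4*S + h²/S (M(S, h) = (4*S + h²/S) - 2 = -2 + 4*S + h²/S)
W(u) = -4
(W(M(1, 4)) - 25)/114 = (-4 - 25)/114 = -29*1/114 = -29/114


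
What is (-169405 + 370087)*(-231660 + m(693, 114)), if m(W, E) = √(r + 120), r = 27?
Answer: -46489992120 + 1404774*√3 ≈ -4.6488e+10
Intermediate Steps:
m(W, E) = 7*√3 (m(W, E) = √(27 + 120) = √147 = 7*√3)
(-169405 + 370087)*(-231660 + m(693, 114)) = (-169405 + 370087)*(-231660 + 7*√3) = 200682*(-231660 + 7*√3) = -46489992120 + 1404774*√3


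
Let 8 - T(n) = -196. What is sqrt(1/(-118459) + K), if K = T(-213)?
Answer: sqrt(23658156665)/10769 ≈ 14.283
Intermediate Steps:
T(n) = 204 (T(n) = 8 - 1*(-196) = 8 + 196 = 204)
K = 204
sqrt(1/(-118459) + K) = sqrt(1/(-118459) + 204) = sqrt(-1/118459 + 204) = sqrt(24165635/118459) = sqrt(23658156665)/10769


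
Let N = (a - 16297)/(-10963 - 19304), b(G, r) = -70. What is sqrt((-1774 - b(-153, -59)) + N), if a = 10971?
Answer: I*sqrt(173428706046)/10089 ≈ 41.277*I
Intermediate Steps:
N = 5326/30267 (N = (10971 - 16297)/(-10963 - 19304) = -5326/(-30267) = -5326*(-1/30267) = 5326/30267 ≈ 0.17597)
sqrt((-1774 - b(-153, -59)) + N) = sqrt((-1774 - 1*(-70)) + 5326/30267) = sqrt((-1774 + 70) + 5326/30267) = sqrt(-1704 + 5326/30267) = sqrt(-51569642/30267) = I*sqrt(173428706046)/10089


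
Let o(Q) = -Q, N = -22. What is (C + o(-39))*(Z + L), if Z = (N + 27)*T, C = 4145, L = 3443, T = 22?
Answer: 14865752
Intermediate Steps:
Z = 110 (Z = (-22 + 27)*22 = 5*22 = 110)
(C + o(-39))*(Z + L) = (4145 - 1*(-39))*(110 + 3443) = (4145 + 39)*3553 = 4184*3553 = 14865752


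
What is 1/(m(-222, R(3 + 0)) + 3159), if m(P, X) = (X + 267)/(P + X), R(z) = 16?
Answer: 206/650471 ≈ 0.00031669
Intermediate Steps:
m(P, X) = (267 + X)/(P + X)
1/(m(-222, R(3 + 0)) + 3159) = 1/((267 + 16)/(-222 + 16) + 3159) = 1/(283/(-206) + 3159) = 1/(-1/206*283 + 3159) = 1/(-283/206 + 3159) = 1/(650471/206) = 206/650471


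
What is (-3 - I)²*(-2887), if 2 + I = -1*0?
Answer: -2887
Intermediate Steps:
I = -2 (I = -2 - 1*0 = -2 + 0 = -2)
(-3 - I)²*(-2887) = (-3 - 1*(-2))²*(-2887) = (-3 + 2)²*(-2887) = (-1)²*(-2887) = 1*(-2887) = -2887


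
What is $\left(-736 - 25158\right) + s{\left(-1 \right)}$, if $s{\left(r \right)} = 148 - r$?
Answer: $-25745$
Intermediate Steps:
$\left(-736 - 25158\right) + s{\left(-1 \right)} = \left(-736 - 25158\right) + \left(148 - -1\right) = -25894 + \left(148 + 1\right) = -25894 + 149 = -25745$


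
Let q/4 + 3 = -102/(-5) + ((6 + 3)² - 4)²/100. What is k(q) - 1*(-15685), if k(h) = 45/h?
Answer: 120289390/7669 ≈ 15685.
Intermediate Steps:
q = 7669/25 (q = -12 + 4*(-102/(-5) + ((6 + 3)² - 4)²/100) = -12 + 4*(-102*(-⅕) + (9² - 4)²*(1/100)) = -12 + 4*(102/5 + (81 - 4)²*(1/100)) = -12 + 4*(102/5 + 77²*(1/100)) = -12 + 4*(102/5 + 5929*(1/100)) = -12 + 4*(102/5 + 5929/100) = -12 + 4*(7969/100) = -12 + 7969/25 = 7669/25 ≈ 306.76)
k(q) - 1*(-15685) = 45/(7669/25) - 1*(-15685) = 45*(25/7669) + 15685 = 1125/7669 + 15685 = 120289390/7669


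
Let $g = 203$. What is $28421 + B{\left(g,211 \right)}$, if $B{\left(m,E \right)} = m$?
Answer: $28624$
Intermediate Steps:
$28421 + B{\left(g,211 \right)} = 28421 + 203 = 28624$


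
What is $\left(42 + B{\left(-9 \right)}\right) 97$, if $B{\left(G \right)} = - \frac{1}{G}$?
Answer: $\frac{36763}{9} \approx 4084.8$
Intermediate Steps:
$\left(42 + B{\left(-9 \right)}\right) 97 = \left(42 - \frac{1}{-9}\right) 97 = \left(42 - - \frac{1}{9}\right) 97 = \left(42 + \frac{1}{9}\right) 97 = \frac{379}{9} \cdot 97 = \frac{36763}{9}$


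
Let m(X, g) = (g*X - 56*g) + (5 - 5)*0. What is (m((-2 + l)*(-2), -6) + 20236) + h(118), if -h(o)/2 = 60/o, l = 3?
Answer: 1214396/59 ≈ 20583.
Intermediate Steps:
h(o) = -120/o
m(X, g) = -56*g + X*g (m(X, g) = (X*g - 56*g) + 0*0 = (-56*g + X*g) + 0 = -56*g + X*g)
(m((-2 + l)*(-2), -6) + 20236) + h(118) = (-6*(-56 + (-2 + 3)*(-2)) + 20236) - 120/118 = (-6*(-56 + 1*(-2)) + 20236) - 120*1/118 = (-6*(-56 - 2) + 20236) - 60/59 = (-6*(-58) + 20236) - 60/59 = (348 + 20236) - 60/59 = 20584 - 60/59 = 1214396/59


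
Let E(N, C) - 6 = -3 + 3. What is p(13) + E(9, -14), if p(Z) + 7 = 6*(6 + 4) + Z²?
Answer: 228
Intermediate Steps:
E(N, C) = 6 (E(N, C) = 6 + (-3 + 3) = 6 + 0 = 6)
p(Z) = 53 + Z² (p(Z) = -7 + (6*(6 + 4) + Z²) = -7 + (6*10 + Z²) = -7 + (60 + Z²) = 53 + Z²)
p(13) + E(9, -14) = (53 + 13²) + 6 = (53 + 169) + 6 = 222 + 6 = 228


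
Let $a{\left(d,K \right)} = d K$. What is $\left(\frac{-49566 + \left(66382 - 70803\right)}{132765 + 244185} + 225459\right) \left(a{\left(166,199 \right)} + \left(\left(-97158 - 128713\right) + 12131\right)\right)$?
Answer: $- \frac{7678804756440239}{188475} \approx -4.0742 \cdot 10^{10}$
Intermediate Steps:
$a{\left(d,K \right)} = K d$
$\left(\frac{-49566 + \left(66382 - 70803\right)}{132765 + 244185} + 225459\right) \left(a{\left(166,199 \right)} + \left(\left(-97158 - 128713\right) + 12131\right)\right) = \left(\frac{-49566 + \left(66382 - 70803\right)}{132765 + 244185} + 225459\right) \left(199 \cdot 166 + \left(\left(-97158 - 128713\right) + 12131\right)\right) = \left(\frac{-49566 - 4421}{376950} + 225459\right) \left(33034 + \left(-225871 + 12131\right)\right) = \left(\left(-53987\right) \frac{1}{376950} + 225459\right) \left(33034 - 213740\right) = \left(- \frac{53987}{376950} + 225459\right) \left(-180706\right) = \frac{84986716063}{376950} \left(-180706\right) = - \frac{7678804756440239}{188475}$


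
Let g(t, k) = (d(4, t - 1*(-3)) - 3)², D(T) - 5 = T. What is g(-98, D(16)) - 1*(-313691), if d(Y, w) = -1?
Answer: 313707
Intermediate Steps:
D(T) = 5 + T
g(t, k) = 16 (g(t, k) = (-1 - 3)² = (-4)² = 16)
g(-98, D(16)) - 1*(-313691) = 16 - 1*(-313691) = 16 + 313691 = 313707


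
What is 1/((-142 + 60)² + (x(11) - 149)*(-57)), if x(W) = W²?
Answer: 1/8320 ≈ 0.00012019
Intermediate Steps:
1/((-142 + 60)² + (x(11) - 149)*(-57)) = 1/((-142 + 60)² + (11² - 149)*(-57)) = 1/((-82)² + (121 - 149)*(-57)) = 1/(6724 - 28*(-57)) = 1/(6724 + 1596) = 1/8320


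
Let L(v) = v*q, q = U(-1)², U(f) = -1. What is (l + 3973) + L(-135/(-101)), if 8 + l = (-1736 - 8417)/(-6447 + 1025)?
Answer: 2173078653/547622 ≈ 3968.2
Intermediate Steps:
l = -33223/5422 (l = -8 + (-1736 - 8417)/(-6447 + 1025) = -8 - 10153/(-5422) = -8 - 10153*(-1/5422) = -8 + 10153/5422 = -33223/5422 ≈ -6.1274)
q = 1 (q = (-1)² = 1)
L(v) = v (L(v) = v*1 = v)
(l + 3973) + L(-135/(-101)) = (-33223/5422 + 3973) - 135/(-101) = 21508383/5422 - 135*(-1/101) = 21508383/5422 + 135/101 = 2173078653/547622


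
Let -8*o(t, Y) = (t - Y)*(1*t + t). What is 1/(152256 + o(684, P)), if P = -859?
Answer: -1/111597 ≈ -8.9608e-6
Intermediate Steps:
o(t, Y) = -t*(t - Y)/4 (o(t, Y) = -(t - Y)*(1*t + t)/8 = -(t - Y)*(t + t)/8 = -(t - Y)*2*t/8 = -t*(t - Y)/4)
1/(152256 + o(684, P)) = 1/(152256 + (¼)*684*(-859 - 1*684)) = 1/(152256 + (¼)*684*(-859 - 684)) = 1/(152256 + (¼)*684*(-1543)) = 1/(152256 - 263853) = 1/(-111597) = -1/111597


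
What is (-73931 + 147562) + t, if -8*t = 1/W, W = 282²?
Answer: 46843453151/636192 ≈ 73631.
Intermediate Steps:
W = 79524
t = -1/636192 (t = -⅛/79524 = -⅛*1/79524 = -1/636192 ≈ -1.5719e-6)
(-73931 + 147562) + t = (-73931 + 147562) - 1/636192 = 73631 - 1/636192 = 46843453151/636192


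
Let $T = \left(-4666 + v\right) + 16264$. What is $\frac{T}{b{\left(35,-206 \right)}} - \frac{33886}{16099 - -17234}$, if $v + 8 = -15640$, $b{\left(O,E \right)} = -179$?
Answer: $\frac{128933056}{5966607} \approx 21.609$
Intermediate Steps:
$v = -15648$ ($v = -8 - 15640 = -15648$)
$T = -4050$ ($T = \left(-4666 - 15648\right) + 16264 = -20314 + 16264 = -4050$)
$\frac{T}{b{\left(35,-206 \right)}} - \frac{33886}{16099 - -17234} = - \frac{4050}{-179} - \frac{33886}{16099 - -17234} = \left(-4050\right) \left(- \frac{1}{179}\right) - \frac{33886}{16099 + 17234} = \frac{4050}{179} - \frac{33886}{33333} = \frac{128933056}{5966607}$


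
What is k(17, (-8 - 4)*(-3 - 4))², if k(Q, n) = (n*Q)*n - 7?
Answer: 14386803025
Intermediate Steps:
k(Q, n) = -7 + Q*n² (k(Q, n) = (Q*n)*n - 7 = Q*n² - 7 = -7 + Q*n²)
k(17, (-8 - 4)*(-3 - 4))² = (-7 + 17*((-8 - 4)*(-3 - 4))²)² = (-7 + 17*(-12*(-7))²)² = (-7 + 17*84²)² = (-7 + 17*7056)² = (-7 + 119952)² = 119945² = 14386803025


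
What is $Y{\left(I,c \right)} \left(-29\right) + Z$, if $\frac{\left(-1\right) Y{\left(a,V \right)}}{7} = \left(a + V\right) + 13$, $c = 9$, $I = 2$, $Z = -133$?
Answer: $4739$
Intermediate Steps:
$Y{\left(a,V \right)} = -91 - 7 V - 7 a$ ($Y{\left(a,V \right)} = - 7 \left(\left(a + V\right) + 13\right) = - 7 \left(\left(V + a\right) + 13\right) = - 7 \left(13 + V + a\right) = -91 - 7 V - 7 a$)
$Y{\left(I,c \right)} \left(-29\right) + Z = \left(-91 - 63 - 14\right) \left(-29\right) - 133 = \left(-168\right) \left(-29\right) - 133 = 4872 - 133 = 4739$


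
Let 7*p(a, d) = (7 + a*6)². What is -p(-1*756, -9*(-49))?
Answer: -2930263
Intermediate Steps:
p(a, d) = (7 + 6*a)²/7 (p(a, d) = (7 + a*6)²/7 = (7 + 6*a)²/7)
-p(-1*756, -9*(-49)) = -(7 + 6*(-1*756))²/7 = -(7 + 6*(-756))²/7 = -(7 - 4536)²/7 = -(-4529)²/7 = -20511841/7 = -1*2930263 = -2930263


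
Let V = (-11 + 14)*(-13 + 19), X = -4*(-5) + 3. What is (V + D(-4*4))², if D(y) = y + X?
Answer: 625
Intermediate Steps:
X = 23 (X = 20 + 3 = 23)
V = 18 (V = 3*6 = 18)
D(y) = 23 + y (D(y) = y + 23 = 23 + y)
(V + D(-4*4))² = (18 + (23 - 4*4))² = (18 + (23 - 16))² = (18 + 7)² = 25² = 625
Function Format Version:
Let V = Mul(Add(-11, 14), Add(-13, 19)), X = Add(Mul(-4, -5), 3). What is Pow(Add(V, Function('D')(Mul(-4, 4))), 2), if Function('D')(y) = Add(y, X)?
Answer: 625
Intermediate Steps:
X = 23 (X = Add(20, 3) = 23)
V = 18 (V = Mul(3, 6) = 18)
Function('D')(y) = Add(23, y) (Function('D')(y) = Add(y, 23) = Add(23, y))
Pow(Add(V, Function('D')(Mul(-4, 4))), 2) = Pow(Add(18, Add(23, Mul(-4, 4))), 2) = Pow(Add(18, Add(23, -16)), 2) = Pow(Add(18, 7), 2) = Pow(25, 2) = 625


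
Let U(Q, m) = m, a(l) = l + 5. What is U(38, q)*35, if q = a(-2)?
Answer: 105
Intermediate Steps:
a(l) = 5 + l
q = 3 (q = 5 - 2 = 3)
U(38, q)*35 = 3*35 = 105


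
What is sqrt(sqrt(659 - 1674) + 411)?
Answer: sqrt(411 + I*sqrt(1015)) ≈ 20.288 + 0.78516*I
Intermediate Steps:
sqrt(sqrt(659 - 1674) + 411) = sqrt(sqrt(-1015) + 411) = sqrt(I*sqrt(1015) + 411) = sqrt(411 + I*sqrt(1015))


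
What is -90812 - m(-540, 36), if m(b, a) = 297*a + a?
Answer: -101540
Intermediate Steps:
m(b, a) = 298*a
-90812 - m(-540, 36) = -90812 - 298*36 = -90812 - 1*10728 = -90812 - 10728 = -101540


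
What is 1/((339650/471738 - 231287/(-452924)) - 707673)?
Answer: -106830730956/75601092396573685 ≈ -1.4131e-6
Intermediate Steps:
1/((339650/471738 - 231287/(-452924)) - 707673) = 1/((339650*(1/471738) - 231287*(-1/452924)) - 707673) = 1/((169825/235869 + 231287/452924) - 707673) = 1/(131471251703/106830730956 - 707673) = 1/(-75601092396573685/106830730956) = -106830730956/75601092396573685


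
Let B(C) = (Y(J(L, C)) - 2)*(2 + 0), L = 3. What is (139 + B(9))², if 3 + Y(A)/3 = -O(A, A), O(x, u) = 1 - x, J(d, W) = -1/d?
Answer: 11881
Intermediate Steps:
Y(A) = -12 + 3*A (Y(A) = -9 + 3*(-(1 - A)) = -9 + 3*(-1 + A) = -9 + (-3 + 3*A) = -12 + 3*A)
B(C) = -30 (B(C) = ((-12 + 3*(-1/3)) - 2)*(2 + 0) = ((-12 + 3*(-1*⅓)) - 2)*2 = ((-12 + 3*(-⅓)) - 2)*2 = ((-12 - 1) - 2)*2 = (-13 - 2)*2 = -15*2 = -30)
(139 + B(9))² = (139 - 30)² = 109² = 11881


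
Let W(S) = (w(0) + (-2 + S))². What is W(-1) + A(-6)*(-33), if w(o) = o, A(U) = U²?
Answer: -1179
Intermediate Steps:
W(S) = (-2 + S)² (W(S) = (0 + (-2 + S))² = (-2 + S)²)
W(-1) + A(-6)*(-33) = (-2 - 1)² + (-6)²*(-33) = (-3)² + 36*(-33) = 9 - 1188 = -1179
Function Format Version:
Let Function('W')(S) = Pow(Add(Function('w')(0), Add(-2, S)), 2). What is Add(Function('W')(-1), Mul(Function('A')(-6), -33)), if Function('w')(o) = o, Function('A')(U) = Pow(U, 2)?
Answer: -1179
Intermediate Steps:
Function('W')(S) = Pow(Add(-2, S), 2) (Function('W')(S) = Pow(Add(0, Add(-2, S)), 2) = Pow(Add(-2, S), 2))
Add(Function('W')(-1), Mul(Function('A')(-6), -33)) = Add(Pow(Add(-2, -1), 2), Mul(Pow(-6, 2), -33)) = Add(Pow(-3, 2), Mul(36, -33)) = Add(9, -1188) = -1179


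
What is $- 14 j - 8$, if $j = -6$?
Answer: $76$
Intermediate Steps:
$- 14 j - 8 = \left(-14\right) \left(-6\right) - 8 = 84 - 8 = 76$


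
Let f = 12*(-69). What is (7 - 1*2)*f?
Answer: -4140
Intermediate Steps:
f = -828
(7 - 1*2)*f = (7 - 1*2)*(-828) = (7 - 2)*(-828) = 5*(-828) = -4140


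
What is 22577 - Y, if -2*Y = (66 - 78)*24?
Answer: 22433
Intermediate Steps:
Y = 144 (Y = -(66 - 78)*24/2 = -(-6)*24 = -½*(-288) = 144)
22577 - Y = 22577 - 1*144 = 22577 - 144 = 22433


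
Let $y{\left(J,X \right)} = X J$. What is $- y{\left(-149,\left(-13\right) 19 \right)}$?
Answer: $-36803$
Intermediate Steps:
$y{\left(J,X \right)} = J X$
$- y{\left(-149,\left(-13\right) 19 \right)} = - \left(-149\right) \left(\left(-13\right) 19\right) = - \left(-149\right) \left(-247\right) = \left(-1\right) 36803 = -36803$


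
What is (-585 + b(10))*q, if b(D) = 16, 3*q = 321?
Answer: -60883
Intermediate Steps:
q = 107 (q = (1/3)*321 = 107)
(-585 + b(10))*q = (-585 + 16)*107 = -569*107 = -60883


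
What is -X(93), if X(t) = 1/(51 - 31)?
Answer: -1/20 ≈ -0.050000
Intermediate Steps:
X(t) = 1/20
-X(93) = -1*1/20 = -1/20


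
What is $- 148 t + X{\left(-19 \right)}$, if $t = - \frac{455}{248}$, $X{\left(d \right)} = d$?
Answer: $\frac{15657}{62} \approx 252.53$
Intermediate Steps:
$t = - \frac{455}{248}$ ($t = \left(-455\right) \frac{1}{248} = - \frac{455}{248} \approx -1.8347$)
$- 148 t + X{\left(-19 \right)} = \left(-148\right) \left(- \frac{455}{248}\right) - 19 = \frac{16835}{62} - 19 = \frac{15657}{62}$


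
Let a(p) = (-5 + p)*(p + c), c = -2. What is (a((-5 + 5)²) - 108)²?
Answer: 9604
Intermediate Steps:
a(p) = (-5 + p)*(-2 + p) (a(p) = (-5 + p)*(p - 2) = (-5 + p)*(-2 + p))
(a((-5 + 5)²) - 108)² = ((10 + ((-5 + 5)²)² - 7*(-5 + 5)²) - 108)² = ((10 + (0²)² - 7*0²) - 108)² = ((10 + 0² - 7*0) - 108)² = ((10 + 0 + 0) - 108)² = (10 - 108)² = (-98)² = 9604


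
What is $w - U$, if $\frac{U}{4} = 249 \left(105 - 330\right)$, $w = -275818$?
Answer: $-51718$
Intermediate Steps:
$U = -224100$ ($U = 4 \cdot 249 \left(105 - 330\right) = 4 \cdot 249 \left(-225\right) = 4 \left(-56025\right) = -224100$)
$w - U = -275818 - -224100 = -275818 + 224100 = -51718$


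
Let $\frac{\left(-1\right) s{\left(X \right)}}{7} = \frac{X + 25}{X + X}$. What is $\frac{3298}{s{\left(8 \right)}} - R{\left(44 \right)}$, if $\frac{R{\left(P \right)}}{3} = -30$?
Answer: $- \frac{31978}{231} \approx -138.43$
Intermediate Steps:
$R{\left(P \right)} = -90$ ($R{\left(P \right)} = 3 \left(-30\right) = -90$)
$s{\left(X \right)} = - \frac{7 \left(25 + X\right)}{2 X}$ ($s{\left(X \right)} = - 7 \frac{X + 25}{X + X} = - 7 \frac{25 + X}{2 X} = - \frac{7 \left(25 + X\right)}{2 X}$)
$\frac{3298}{s{\left(8 \right)}} - R{\left(44 \right)} = \frac{3298}{\frac{7}{2} \cdot \frac{1}{8} \left(-25 - 8\right)} - -90 = \frac{3298}{\frac{7}{2} \cdot \frac{1}{8} \left(-25 - 8\right)} + 90 = \frac{3298}{\frac{7}{2} \cdot \frac{1}{8} \left(-33\right)} + 90 = \frac{3298}{- \frac{231}{16}} + 90 = 3298 \left(- \frac{16}{231}\right) + 90 = - \frac{52768}{231} + 90 = - \frac{31978}{231}$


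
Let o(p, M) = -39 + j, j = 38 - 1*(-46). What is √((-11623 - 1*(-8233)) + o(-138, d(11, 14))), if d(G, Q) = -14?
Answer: I*√3345 ≈ 57.836*I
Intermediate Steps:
j = 84 (j = 38 + 46 = 84)
o(p, M) = 45 (o(p, M) = -39 + 84 = 45)
√((-11623 - 1*(-8233)) + o(-138, d(11, 14))) = √((-11623 - 1*(-8233)) + 45) = √((-11623 + 8233) + 45) = √(-3390 + 45) = √(-3345) = I*√3345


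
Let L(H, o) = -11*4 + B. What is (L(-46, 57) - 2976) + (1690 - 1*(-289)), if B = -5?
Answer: -1046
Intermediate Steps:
L(H, o) = -49 (L(H, o) = -11*4 - 5 = -44 - 5 = -49)
(L(-46, 57) - 2976) + (1690 - 1*(-289)) = (-49 - 2976) + (1690 - 1*(-289)) = -3025 + (1690 + 289) = -3025 + 1979 = -1046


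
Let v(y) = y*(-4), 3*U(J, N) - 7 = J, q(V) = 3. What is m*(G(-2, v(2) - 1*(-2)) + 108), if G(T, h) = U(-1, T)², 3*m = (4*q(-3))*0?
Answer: 0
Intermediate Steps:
U(J, N) = 7/3 + J/3
v(y) = -4*y
m = 0 (m = ((4*3)*0)/3 = (12*0)/3 = (⅓)*0 = 0)
G(T, h) = 4 (G(T, h) = (7/3 + (⅓)*(-1))² = (7/3 - ⅓)² = 2² = 4)
m*(G(-2, v(2) - 1*(-2)) + 108) = 0*(4 + 108) = 0*112 = 0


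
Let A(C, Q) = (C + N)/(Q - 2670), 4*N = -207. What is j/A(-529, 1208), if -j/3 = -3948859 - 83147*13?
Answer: 88242284880/2323 ≈ 3.7986e+7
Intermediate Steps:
N = -207/4 (N = (¼)*(-207) = -207/4 ≈ -51.750)
A(C, Q) = (-207/4 + C)/(-2670 + Q) (A(C, Q) = (C - 207/4)/(Q - 2670) = (-207/4 + C)/(-2670 + Q))
j = 15089310 (j = -3*(-3948859 - 83147*13) = -3*(-3948859 - 1*1080911) = -3*(-3948859 - 1080911) = -3*(-5029770) = 15089310)
j/A(-529, 1208) = 15089310/(((-207/4 - 529)/(-2670 + 1208))) = 15089310/((-2323/4/(-1462))) = 15089310/((-1/1462*(-2323/4))) = 15089310/(2323/5848) = 15089310*(5848/2323) = 88242284880/2323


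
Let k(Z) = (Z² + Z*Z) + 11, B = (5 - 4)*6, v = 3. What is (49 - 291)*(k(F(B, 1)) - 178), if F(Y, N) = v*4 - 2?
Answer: -7986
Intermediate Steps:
B = 6 (B = 1*6 = 6)
F(Y, N) = 10 (F(Y, N) = 3*4 - 2 = 12 - 2 = 10)
k(Z) = 11 + 2*Z² (k(Z) = (Z² + Z²) + 11 = 2*Z² + 11 = 11 + 2*Z²)
(49 - 291)*(k(F(B, 1)) - 178) = (49 - 291)*((11 + 2*10²) - 178) = -242*((11 + 2*100) - 178) = -242*((11 + 200) - 178) = -242*(211 - 178) = -242*33 = -7986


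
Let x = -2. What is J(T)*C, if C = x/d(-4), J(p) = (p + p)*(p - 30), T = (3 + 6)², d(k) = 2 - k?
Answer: -2754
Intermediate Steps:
T = 81 (T = 9² = 81)
J(p) = 2*p*(-30 + p) (J(p) = (2*p)*(-30 + p) = 2*p*(-30 + p))
C = -⅓ (C = -2/(2 - 1*(-4)) = -2/(2 + 4) = -2/6 = -2*⅙ = -⅓ ≈ -0.33333)
J(T)*C = (2*81*(-30 + 81))*(-⅓) = (2*81*51)*(-⅓) = 8262*(-⅓) = -2754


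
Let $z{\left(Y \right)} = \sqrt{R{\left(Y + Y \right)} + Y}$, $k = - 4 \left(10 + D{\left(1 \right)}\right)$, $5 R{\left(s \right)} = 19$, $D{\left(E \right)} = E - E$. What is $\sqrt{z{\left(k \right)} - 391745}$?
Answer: $\frac{\sqrt{-9793625 + 5 i \sqrt{905}}}{5} \approx 0.0048064 + 625.9 i$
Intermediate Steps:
$D{\left(E \right)} = 0$
$R{\left(s \right)} = \frac{19}{5}$ ($R{\left(s \right)} = \frac{1}{5} \cdot 19 = \frac{19}{5}$)
$k = -40$ ($k = - 4 \left(10 + 0\right) = \left(-4\right) 10 = -40$)
$z{\left(Y \right)} = \sqrt{\frac{19}{5} + Y}$
$\sqrt{z{\left(k \right)} - 391745} = \sqrt{\frac{\sqrt{95 + 25 \left(-40\right)}}{5} - 391745} = \sqrt{\frac{\sqrt{95 - 1000}}{5} - 391745} = \sqrt{\frac{\sqrt{-905}}{5} - 391745} = \sqrt{\frac{i \sqrt{905}}{5} - 391745} = \sqrt{-391745 + \frac{i \sqrt{905}}{5}}$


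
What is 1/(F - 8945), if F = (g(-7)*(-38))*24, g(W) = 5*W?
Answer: 1/22975 ≈ 4.3526e-5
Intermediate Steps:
F = 31920 (F = ((5*(-7))*(-38))*24 = -35*(-38)*24 = 1330*24 = 31920)
1/(F - 8945) = 1/(31920 - 8945) = 1/22975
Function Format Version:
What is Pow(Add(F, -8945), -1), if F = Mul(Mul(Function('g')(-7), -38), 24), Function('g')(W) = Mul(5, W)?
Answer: Rational(1, 22975) ≈ 4.3526e-5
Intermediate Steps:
F = 31920 (F = Mul(Mul(Mul(5, -7), -38), 24) = Mul(Mul(-35, -38), 24) = Mul(1330, 24) = 31920)
Pow(Add(F, -8945), -1) = Pow(Add(31920, -8945), -1) = Pow(22975, -1) = Rational(1, 22975)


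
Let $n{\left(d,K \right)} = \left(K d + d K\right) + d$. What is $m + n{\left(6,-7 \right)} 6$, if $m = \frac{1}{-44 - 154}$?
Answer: $- \frac{92665}{198} \approx -468.0$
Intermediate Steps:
$n{\left(d,K \right)} = d + 2 K d$ ($n{\left(d,K \right)} = \left(K d + K d\right) + d = 2 K d + d = d + 2 K d$)
$m = - \frac{1}{198}$ ($m = \frac{1}{-198} = - \frac{1}{198} \approx -0.0050505$)
$m + n{\left(6,-7 \right)} 6 = - \frac{1}{198} + 6 \left(1 + 2 \left(-7\right)\right) 6 = - \frac{1}{198} + 6 \left(1 - 14\right) 6 = - \frac{1}{198} + 6 \left(-13\right) 6 = - \frac{1}{198} - 468 = - \frac{92665}{198}$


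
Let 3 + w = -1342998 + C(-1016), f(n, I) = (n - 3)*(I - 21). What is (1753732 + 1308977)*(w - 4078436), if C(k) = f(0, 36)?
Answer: -16604421714738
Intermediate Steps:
f(n, I) = (-21 + I)*(-3 + n) (f(n, I) = (-3 + n)*(-21 + I) = (-21 + I)*(-3 + n))
C(k) = -45 (C(k) = 63 - 21*0 - 3*36 + 36*0 = 63 + 0 - 108 + 0 = -45)
w = -1343046 (w = -3 + (-1342998 - 45) = -3 - 1343043 = -1343046)
(1753732 + 1308977)*(w - 4078436) = (1753732 + 1308977)*(-1343046 - 4078436) = 3062709*(-5421482) = -16604421714738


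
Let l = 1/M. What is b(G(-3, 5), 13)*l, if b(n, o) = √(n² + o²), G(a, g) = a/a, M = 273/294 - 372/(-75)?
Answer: 350*√170/2061 ≈ 2.2142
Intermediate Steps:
M = 2061/350 (M = 273*(1/294) - 372*(-1/75) = 13/14 + 124/25 = 2061/350 ≈ 5.8886)
G(a, g) = 1
l = 350/2061 (l = 1/(2061/350) = 350/2061 ≈ 0.16982)
b(G(-3, 5), 13)*l = √(1² + 13²)*(350/2061) = √(1 + 169)*(350/2061) = √170*(350/2061) = 350*√170/2061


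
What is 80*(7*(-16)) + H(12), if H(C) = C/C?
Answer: -8959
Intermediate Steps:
H(C) = 1
80*(7*(-16)) + H(12) = 80*(7*(-16)) + 1 = 80*(-112) + 1 = -8960 + 1 = -8959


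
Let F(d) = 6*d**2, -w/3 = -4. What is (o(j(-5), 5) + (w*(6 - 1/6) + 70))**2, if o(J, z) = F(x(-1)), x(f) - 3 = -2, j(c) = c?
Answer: 21316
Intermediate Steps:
w = 12 (w = -3*(-4) = 12)
x(f) = 1 (x(f) = 3 - 2 = 1)
o(J, z) = 6 (o(J, z) = 6*1**2 = 6*1 = 6)
(o(j(-5), 5) + (w*(6 - 1/6) + 70))**2 = (6 + (12*(6 - 1/6) + 70))**2 = (6 + (12*(35/6) + 70))**2 = (6 + (70 + 70))**2 = (6 + 140)**2 = 146**2 = 21316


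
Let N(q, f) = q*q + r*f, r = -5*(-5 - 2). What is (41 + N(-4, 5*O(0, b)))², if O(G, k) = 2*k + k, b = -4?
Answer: 4173849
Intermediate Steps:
r = 35 (r = -5*(-7) = 35)
O(G, k) = 3*k
N(q, f) = q² + 35*f (N(q, f) = q*q + 35*f = q² + 35*f)
(41 + N(-4, 5*O(0, b)))² = (41 + ((-4)² + 35*(5*(3*(-4)))))² = (41 + (16 + 35*(5*(-12))))² = (41 + (16 + 35*(-60)))² = (41 + (16 - 2100))² = (41 - 2084)² = (-2043)² = 4173849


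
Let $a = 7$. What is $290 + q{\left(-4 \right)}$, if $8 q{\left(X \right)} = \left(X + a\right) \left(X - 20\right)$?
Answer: $281$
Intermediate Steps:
$q{\left(X \right)} = \frac{\left(-20 + X\right) \left(7 + X\right)}{8}$ ($q{\left(X \right)} = \frac{\left(X + 7\right) \left(X - 20\right)}{8} = \frac{\left(7 + X\right) \left(-20 + X\right)}{8} = \frac{\left(-20 + X\right) \left(7 + X\right)}{8}$)
$290 + q{\left(-4 \right)} = 290 - \left(11 - 2\right) = 290 + \left(- \frac{35}{2} + \frac{13}{2} + \frac{1}{8} \cdot 16\right) = 290 + \left(- \frac{35}{2} + \frac{13}{2} + 2\right) = 290 - 9 = 281$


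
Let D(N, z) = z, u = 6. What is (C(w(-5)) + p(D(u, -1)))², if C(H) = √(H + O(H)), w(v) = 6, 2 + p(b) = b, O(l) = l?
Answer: 21 - 12*√3 ≈ 0.21539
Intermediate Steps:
p(b) = -2 + b
C(H) = √2*√H (C(H) = √(H + H) = √(2*H) = √2*√H)
(C(w(-5)) + p(D(u, -1)))² = (√2*√6 + (-2 - 1))² = (2*√3 - 3)² = (-3 + 2*√3)²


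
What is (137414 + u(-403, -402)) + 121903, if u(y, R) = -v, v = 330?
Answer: 258987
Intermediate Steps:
u(y, R) = -330 (u(y, R) = -1*330 = -330)
(137414 + u(-403, -402)) + 121903 = (137414 - 330) + 121903 = 137084 + 121903 = 258987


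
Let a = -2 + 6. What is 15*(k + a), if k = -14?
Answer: -150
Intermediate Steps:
a = 4
15*(k + a) = 15*(-14 + 4) = 15*(-10) = -150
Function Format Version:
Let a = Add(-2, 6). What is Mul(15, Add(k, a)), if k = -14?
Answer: -150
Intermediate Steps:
a = 4
Mul(15, Add(k, a)) = Mul(15, Add(-14, 4)) = Mul(15, -10) = -150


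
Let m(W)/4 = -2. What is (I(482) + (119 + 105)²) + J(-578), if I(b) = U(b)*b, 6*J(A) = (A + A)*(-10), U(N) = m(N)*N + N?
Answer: -4722496/3 ≈ -1.5742e+6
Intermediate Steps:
m(W) = -8 (m(W) = 4*(-2) = -8)
U(N) = -7*N (U(N) = -8*N + N = -7*N)
J(A) = -10*A/3 (J(A) = ((A + A)*(-10))/6 = ((2*A)*(-10))/6 = (-20*A)/6 = -10*A/3)
I(b) = -7*b² (I(b) = (-7*b)*b = -7*b²)
(I(482) + (119 + 105)²) + J(-578) = (-7*482² + (119 + 105)²) - 10/3*(-578) = (-7*232324 + 224²) + 5780/3 = (-1626268 + 50176) + 5780/3 = -1576092 + 5780/3 = -4722496/3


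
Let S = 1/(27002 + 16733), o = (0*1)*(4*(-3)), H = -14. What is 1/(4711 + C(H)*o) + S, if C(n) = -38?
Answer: 48446/206035585 ≈ 0.00023513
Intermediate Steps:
o = 0 (o = 0*(-12) = 0)
S = 1/43735 ≈ 2.2865e-5
1/(4711 + C(H)*o) + S = 1/(4711 - 38*0) + 1/43735 = 1/(4711 + 0) + 1/43735 = 1/4711 + 1/43735 = 48446/206035585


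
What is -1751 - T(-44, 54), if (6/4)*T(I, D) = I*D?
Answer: -167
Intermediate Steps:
T(I, D) = 2*D*I/3 (T(I, D) = 2*(I*D)/3 = 2*(D*I)/3 = 2*D*I/3)
-1751 - T(-44, 54) = -1751 - 2*54*(-44)/3 = -1751 - 1*(-1584) = -1751 + 1584 = -167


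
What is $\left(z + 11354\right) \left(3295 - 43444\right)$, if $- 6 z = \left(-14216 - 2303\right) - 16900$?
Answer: $- \frac{1358949969}{2} \approx -6.7948 \cdot 10^{8}$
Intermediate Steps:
$z = \frac{33419}{6}$ ($z = - \frac{\left(-14216 - 2303\right) - 16900}{6} = - \frac{-16519 - 16900}{6} = \left(- \frac{1}{6}\right) \left(-33419\right) = \frac{33419}{6} \approx 5569.8$)
$\left(z + 11354\right) \left(3295 - 43444\right) = \left(\frac{33419}{6} + 11354\right) \left(3295 - 43444\right) = \frac{101543}{6} \left(-40149\right) = - \frac{1358949969}{2}$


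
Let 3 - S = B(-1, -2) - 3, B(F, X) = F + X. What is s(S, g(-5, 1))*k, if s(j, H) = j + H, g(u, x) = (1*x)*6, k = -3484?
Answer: -52260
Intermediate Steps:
g(u, x) = 6*x (g(u, x) = x*6 = 6*x)
S = 9 (S = 3 - ((-1 - 2) - 3) = 3 - (-3 - 3) = 3 - 1*(-6) = 3 + 6 = 9)
s(j, H) = H + j
s(S, g(-5, 1))*k = (6*1 + 9)*(-3484) = (6 + 9)*(-3484) = 15*(-3484) = -52260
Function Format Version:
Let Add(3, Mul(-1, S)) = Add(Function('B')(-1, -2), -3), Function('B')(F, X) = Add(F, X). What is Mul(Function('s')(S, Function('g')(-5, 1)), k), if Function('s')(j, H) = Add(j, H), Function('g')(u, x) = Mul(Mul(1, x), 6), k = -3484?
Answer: -52260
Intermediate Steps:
Function('g')(u, x) = Mul(6, x) (Function('g')(u, x) = Mul(x, 6) = Mul(6, x))
S = 9 (S = Add(3, Mul(-1, Add(Add(-1, -2), -3))) = Add(3, Mul(-1, Add(-3, -3))) = Add(3, Mul(-1, -6)) = Add(3, 6) = 9)
Function('s')(j, H) = Add(H, j)
Mul(Function('s')(S, Function('g')(-5, 1)), k) = Mul(Add(Mul(6, 1), 9), -3484) = Mul(Add(6, 9), -3484) = Mul(15, -3484) = -52260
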